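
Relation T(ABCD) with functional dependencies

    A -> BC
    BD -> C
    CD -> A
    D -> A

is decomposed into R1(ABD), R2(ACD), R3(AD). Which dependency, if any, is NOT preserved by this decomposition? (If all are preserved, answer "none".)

none

A → BC: restricted closure across fragments reaches BC.
BD → C: restricted closure across fragments reaches C.
CD → A lies within R2.
D → A lies within R1.
Every dependency is enforceable on the fragments, so the decomposition is dependency-preserving.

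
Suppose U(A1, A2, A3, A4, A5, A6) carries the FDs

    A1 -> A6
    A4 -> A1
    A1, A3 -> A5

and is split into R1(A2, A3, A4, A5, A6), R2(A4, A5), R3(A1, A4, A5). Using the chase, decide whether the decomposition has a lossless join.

Yes

Chase test. Columns are A1, A2, A3, A4, A5, A6; row i has aⱼ where attribute j ∈ Ri, else bᵢⱼ.
Initial tableau (one row per fragment):
  row 1: b11 a2 a3 a4 a5 a6
  row 2: b21 b22 b23 a4 a5 b26
  row 3: a1 b32 b33 a4 a5 b36
Rows 1 and 2 agree on A4; apply A4→A1 and equate their A1 entries.
Rows 1 and 3 agree on A4; apply A4→A1 and equate their A1 entries.
Rows 1 and 2 agree on A1; apply A1→A6 and equate their A6 entries.
Rows 1 and 3 agree on A1; apply A1→A6 and equate their A6 entries.
Row 1 is now all distinguished symbols — the join is lossless.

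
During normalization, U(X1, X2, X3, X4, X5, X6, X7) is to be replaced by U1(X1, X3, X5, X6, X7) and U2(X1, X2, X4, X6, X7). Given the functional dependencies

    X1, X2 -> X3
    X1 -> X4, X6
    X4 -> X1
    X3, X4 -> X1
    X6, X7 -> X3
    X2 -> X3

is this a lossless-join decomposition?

No

Common attributes: U1 ∩ U2 = {X1, X6, X7}.
Closure of {X1, X6, X7}: X1 → X4, X6 applies, adding X4; X6, X7 → X3 applies, adding X3. So (X1, X6, X7)⁺ = {X1, X3, X4, X6, X7}.
The closure contains neither all of U1 = {X1, X3, X5, X6, X7} nor all of U2 = {X1, X2, X4, X6, X7}, so the common attributes are not a superkey of either fragment. The join is lossy.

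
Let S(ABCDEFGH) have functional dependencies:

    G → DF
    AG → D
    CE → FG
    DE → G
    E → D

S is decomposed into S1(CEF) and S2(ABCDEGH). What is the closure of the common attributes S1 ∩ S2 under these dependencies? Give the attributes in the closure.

S1 ∩ S2 = {CE}.
CE → FG applies, adding FG
E → D applies, adding D
Closure: {CDEFG}.

CDEFG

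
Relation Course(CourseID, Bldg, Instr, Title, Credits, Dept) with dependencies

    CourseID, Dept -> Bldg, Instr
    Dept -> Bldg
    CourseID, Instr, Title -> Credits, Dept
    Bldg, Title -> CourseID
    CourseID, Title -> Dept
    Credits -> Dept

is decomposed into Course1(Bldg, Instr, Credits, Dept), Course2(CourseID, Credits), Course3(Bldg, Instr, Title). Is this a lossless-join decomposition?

No

Chase test. Columns are CourseID, Bldg, Instr, Title, Credits, Dept; row i has aⱼ where attribute j ∈ Coursei, else bᵢⱼ.
Initial tableau (one row per fragment):
  row 1: b11 a2 a3 b14 a5 a6
  row 2: a1 b22 b23 b24 a5 b26
  row 3: b31 a2 a3 a4 b35 b36
Rows 1 and 2 agree on Credits; apply Credits→Dept and equate their Dept entries.
Rows 1 and 2 agree on Dept; apply Dept→Bldg and equate their Bldg entries.
No row becomes fully distinguished — the join is lossy.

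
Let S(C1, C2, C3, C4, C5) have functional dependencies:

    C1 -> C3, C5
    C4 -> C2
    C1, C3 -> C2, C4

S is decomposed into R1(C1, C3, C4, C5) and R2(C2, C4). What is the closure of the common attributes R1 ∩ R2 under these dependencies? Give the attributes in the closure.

C2, C4

R1 ∩ R2 = {C4}.
C4 → C2 applies, adding C2
Closure: {C2, C4}.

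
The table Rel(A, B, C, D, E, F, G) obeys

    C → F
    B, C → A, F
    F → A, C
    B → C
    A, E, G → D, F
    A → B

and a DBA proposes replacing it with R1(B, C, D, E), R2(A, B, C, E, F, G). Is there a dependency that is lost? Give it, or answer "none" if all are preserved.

A, E, G → D, F

Check A, E, G → D, F: no single fragment contains all of {A, D, E, F, G}, and the restricted closure of {A, E, G} across the fragments never reaches {D, F}.
C → F is preserved.
B, C → A, F is preserved.
F → A, C is preserved.
B → C is preserved.
A → B is preserved.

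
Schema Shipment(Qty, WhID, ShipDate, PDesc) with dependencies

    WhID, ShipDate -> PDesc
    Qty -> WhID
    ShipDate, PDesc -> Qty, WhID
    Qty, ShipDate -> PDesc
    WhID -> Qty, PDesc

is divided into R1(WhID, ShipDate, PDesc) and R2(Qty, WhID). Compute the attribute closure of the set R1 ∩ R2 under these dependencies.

R1 ∩ R2 = {WhID}.
WhID → Qty, PDesc applies, adding Qty, PDesc
Closure: {Qty, WhID, PDesc}.

Qty, WhID, PDesc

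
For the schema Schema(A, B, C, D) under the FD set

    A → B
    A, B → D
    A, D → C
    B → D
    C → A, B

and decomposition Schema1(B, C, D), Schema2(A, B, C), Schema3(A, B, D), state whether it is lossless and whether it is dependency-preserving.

lossless and dependency-preserving

Lossless test (chase): Rows 2 and 3 agree on A, B; apply A, B→D and equate their D entries. Rows 2 and 3 agree on A, D; apply A, D→C and equate their C entries. Rows 1 and 2 agree on C; apply C→A, B and equate their A, B entries. Row 1 is now all distinguished symbols — the join is lossless.
Dependency preservation: A, D → C is not contained in any single fragment, but the restricted closure of its left-hand side across the fragments still reaches the right-hand side; the remaining FDs each lie inside some fragment. All dependencies are preserved.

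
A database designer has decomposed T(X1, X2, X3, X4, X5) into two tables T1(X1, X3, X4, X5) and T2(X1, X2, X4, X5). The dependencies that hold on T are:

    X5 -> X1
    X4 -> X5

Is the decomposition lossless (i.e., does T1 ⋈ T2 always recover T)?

No

Common attributes: T1 ∩ T2 = {X1, X4, X5}.
No dependency enlarges {X1, X4, X5}, so (X1, X4, X5)⁺ = {X1, X4, X5}.
The closure contains neither all of T1 = {X1, X3, X4, X5} nor all of T2 = {X1, X2, X4, X5}, so the common attributes are not a superkey of either fragment. The join is lossy.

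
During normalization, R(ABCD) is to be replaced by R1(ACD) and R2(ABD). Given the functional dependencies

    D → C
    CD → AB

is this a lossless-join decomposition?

Yes

Common attributes: R1 ∩ R2 = {AD}.
Closure of {AD}: D → C applies, adding C; CD → AB applies, adding B. So (AD)⁺ = {ABCD}.
This closure contains every attribute of R1, so R1 ∩ R2 → R1. The join is lossless.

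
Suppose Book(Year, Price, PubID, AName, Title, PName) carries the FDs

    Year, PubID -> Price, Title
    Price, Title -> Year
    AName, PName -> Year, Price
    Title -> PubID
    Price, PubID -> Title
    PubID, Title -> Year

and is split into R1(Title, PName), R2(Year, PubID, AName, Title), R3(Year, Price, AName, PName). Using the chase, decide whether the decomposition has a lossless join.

Chase test. Columns are Year, Price, PubID, AName, Title, PName; row i has aⱼ where attribute j ∈ Ri, else bᵢⱼ.
Initial tableau (one row per fragment):
  row 1: b11 b12 b13 b14 a5 a6
  row 2: a1 b22 a3 a4 a5 b26
  row 3: a1 a2 b33 a4 b35 a6
Rows 1 and 2 agree on Title; apply Title→PubID and equate their PubID entries.
Rows 1 and 2 agree on PubID, Title; apply PubID, Title→Year and equate their Year entries.
Rows 1 and 2 agree on Year, PubID; apply Year, PubID→Price, Title and equate their Price, Title entries.
No row becomes fully distinguished — the join is lossy.

No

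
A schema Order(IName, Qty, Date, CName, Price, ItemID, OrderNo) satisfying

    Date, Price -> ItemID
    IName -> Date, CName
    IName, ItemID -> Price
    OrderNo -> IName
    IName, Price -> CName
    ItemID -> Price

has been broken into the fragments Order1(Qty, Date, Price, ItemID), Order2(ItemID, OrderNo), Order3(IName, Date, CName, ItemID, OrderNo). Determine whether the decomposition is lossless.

Chase test. Columns are IName, Qty, Date, CName, Price, ItemID, OrderNo; row i has aⱼ where attribute j ∈ Orderi, else bᵢⱼ.
Initial tableau (one row per fragment):
  row 1: b11 a2 a3 b14 a5 a6 b17
  row 2: b21 b22 b23 b24 b25 a6 a7
  row 3: a1 b32 a3 a4 b35 a6 a7
Rows 2 and 3 agree on OrderNo; apply OrderNo→IName and equate their IName entries.
Rows 1 and 2 agree on ItemID; apply ItemID→Price and equate their Price entries.
Rows 1 and 3 agree on ItemID; apply ItemID→Price and equate their Price entries.
Rows 2 and 3 agree on IName; apply IName→Date, CName and equate their Date, CName entries.
No row becomes fully distinguished — the join is lossy.

No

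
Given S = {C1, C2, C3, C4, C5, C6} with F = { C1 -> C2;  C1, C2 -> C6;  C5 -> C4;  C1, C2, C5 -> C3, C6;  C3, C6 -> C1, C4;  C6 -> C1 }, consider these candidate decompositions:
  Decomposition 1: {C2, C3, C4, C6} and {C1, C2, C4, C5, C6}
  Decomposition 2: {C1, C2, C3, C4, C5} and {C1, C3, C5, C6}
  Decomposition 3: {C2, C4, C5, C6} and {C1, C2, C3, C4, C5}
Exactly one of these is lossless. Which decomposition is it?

Decomposition 2

Decomposition 1: common = {C2, C4, C6}, closure = {C1, C2, C4, C6} → lossy.
Decomposition 2: common = {C1, C3, C5}, closure = {C1, C2, C3, C4, C5, C6} → lossless.
Decomposition 3: common = {C2, C4, C5}, closure = {C2, C4, C5} → lossy.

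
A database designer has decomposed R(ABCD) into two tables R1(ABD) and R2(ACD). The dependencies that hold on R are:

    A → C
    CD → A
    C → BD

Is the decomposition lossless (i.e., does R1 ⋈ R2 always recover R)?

Yes

Common attributes: R1 ∩ R2 = {AD}.
Closure of {AD}: A → C applies, adding C; C → BD applies, adding B. So (AD)⁺ = {ABCD}.
This closure contains every attribute of R1, so R1 ∩ R2 → R1. The join is lossless.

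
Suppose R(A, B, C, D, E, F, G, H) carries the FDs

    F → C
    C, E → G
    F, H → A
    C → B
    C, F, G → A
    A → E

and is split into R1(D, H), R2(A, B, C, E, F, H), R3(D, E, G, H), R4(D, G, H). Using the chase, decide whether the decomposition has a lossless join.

Chase test. Columns are A, B, C, D, E, F, G, H; row i has aⱼ where attribute j ∈ Ri, else bᵢⱼ.
Initial tableau (one row per fragment):
  row 1: b11 b12 b13 a4 b15 b16 b17 a8
  row 2: a1 a2 a3 b24 a5 a6 b27 a8
  row 3: b31 b32 b33 a4 a5 b36 a7 a8
  row 4: b41 b42 b43 a4 b45 b46 a7 a8
No row becomes fully distinguished — the join is lossy.

No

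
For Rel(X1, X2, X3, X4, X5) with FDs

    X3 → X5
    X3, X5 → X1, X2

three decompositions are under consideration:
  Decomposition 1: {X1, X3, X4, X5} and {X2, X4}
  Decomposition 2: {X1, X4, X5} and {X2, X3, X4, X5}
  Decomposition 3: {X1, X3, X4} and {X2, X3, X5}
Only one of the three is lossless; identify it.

Decomposition 3

Decomposition 1: common = {X4}, closure = {X4} → lossy.
Decomposition 2: common = {X4, X5}, closure = {X4, X5} → lossy.
Decomposition 3: common = {X3}, closure = {X1, X2, X3, X5} → lossless.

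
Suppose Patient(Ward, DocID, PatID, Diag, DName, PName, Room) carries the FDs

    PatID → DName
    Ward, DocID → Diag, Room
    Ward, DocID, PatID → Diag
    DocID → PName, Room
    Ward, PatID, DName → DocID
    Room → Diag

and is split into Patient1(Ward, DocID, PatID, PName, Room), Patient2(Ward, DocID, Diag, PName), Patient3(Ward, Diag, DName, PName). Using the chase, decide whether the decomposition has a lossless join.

No

Chase test. Columns are Ward, DocID, PatID, Diag, DName, PName, Room; row i has aⱼ where attribute j ∈ Patienti, else bᵢⱼ.
Initial tableau (one row per fragment):
  row 1: a1 a2 a3 b14 b15 a6 a7
  row 2: a1 a2 b23 a4 b25 a6 b27
  row 3: a1 b32 b33 a4 a5 a6 b37
Rows 1 and 2 agree on Ward, DocID; apply Ward, DocID→Diag, Room and equate their Diag, Room entries.
No row becomes fully distinguished — the join is lossy.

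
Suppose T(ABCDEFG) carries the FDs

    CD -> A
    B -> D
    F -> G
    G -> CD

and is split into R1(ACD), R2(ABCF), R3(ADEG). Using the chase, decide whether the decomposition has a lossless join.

No

Chase test. Columns are ABCDEFG; row i has aⱼ where attribute j ∈ Ri, else bᵢⱼ.
Initial tableau (one row per fragment):
  row 1: a1 b12 a3 a4 b15 b16 b17
  row 2: a1 a2 a3 b24 b25 a6 b27
  row 3: a1 b32 b33 a4 a5 b36 a7
No row becomes fully distinguished — the join is lossy.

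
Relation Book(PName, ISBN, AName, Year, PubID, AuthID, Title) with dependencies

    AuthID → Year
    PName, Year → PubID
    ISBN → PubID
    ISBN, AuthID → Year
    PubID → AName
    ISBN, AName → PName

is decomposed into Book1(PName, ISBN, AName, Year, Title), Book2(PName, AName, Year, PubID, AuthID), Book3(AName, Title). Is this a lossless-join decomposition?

No

Chase test. Columns are PName, ISBN, AName, Year, PubID, AuthID, Title; row i has aⱼ where attribute j ∈ Booki, else bᵢⱼ.
Initial tableau (one row per fragment):
  row 1: a1 a2 a3 a4 b15 b16 a7
  row 2: a1 b22 a3 a4 a5 a6 b27
  row 3: b31 b32 a3 b34 b35 b36 a7
Rows 1 and 2 agree on PName, Year; apply PName, Year→PubID and equate their PubID entries.
No row becomes fully distinguished — the join is lossy.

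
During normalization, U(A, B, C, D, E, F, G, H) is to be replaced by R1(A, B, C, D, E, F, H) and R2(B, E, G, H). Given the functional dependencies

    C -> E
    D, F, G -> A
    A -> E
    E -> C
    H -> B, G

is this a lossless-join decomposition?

Yes

Common attributes: R1 ∩ R2 = {B, E, H}.
Closure of {B, E, H}: E → C applies, adding C; H → B, G applies, adding G. So (B, E, H)⁺ = {B, C, E, G, H}.
This closure contains every attribute of R2, so R1 ∩ R2 → R2. The join is lossless.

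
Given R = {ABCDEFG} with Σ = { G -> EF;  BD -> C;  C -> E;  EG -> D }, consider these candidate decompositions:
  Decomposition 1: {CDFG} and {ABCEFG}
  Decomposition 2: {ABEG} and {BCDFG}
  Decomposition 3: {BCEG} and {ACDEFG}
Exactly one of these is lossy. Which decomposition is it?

Decomposition 3

Decomposition 1: common = {CFG}, closure = {CDEFG} → lossless.
Decomposition 2: common = {BG}, closure = {BCDEFG} → lossless.
Decomposition 3: common = {CEG}, closure = {CDEFG} → lossy.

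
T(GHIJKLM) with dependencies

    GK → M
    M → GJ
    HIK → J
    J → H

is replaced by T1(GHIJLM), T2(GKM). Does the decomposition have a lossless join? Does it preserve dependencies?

Lossless test: (GM)⁺ = {GHJM}, which is a superkey of neither fragment — lossy.
Dependency preservation: the restricted closure of {HIK} across the fragments never reaches {J}, so HIK → J cannot be enforced without a join — not preserved.

lossy and not dependency-preserving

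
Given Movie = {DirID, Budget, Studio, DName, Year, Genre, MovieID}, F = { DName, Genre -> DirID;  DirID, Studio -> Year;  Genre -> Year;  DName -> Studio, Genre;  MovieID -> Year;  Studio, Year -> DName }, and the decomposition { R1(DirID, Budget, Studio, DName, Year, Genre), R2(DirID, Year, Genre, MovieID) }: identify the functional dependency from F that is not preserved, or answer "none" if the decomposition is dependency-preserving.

DName, Genre → DirID lies within R1.
DirID, Studio → Year lies within R1.
Genre → Year lies within R1.
DName → Studio, Genre lies within R1.
MovieID → Year lies within R2.
Studio, Year → DName lies within R1.
Every dependency is enforceable on the fragments, so the decomposition is dependency-preserving.

none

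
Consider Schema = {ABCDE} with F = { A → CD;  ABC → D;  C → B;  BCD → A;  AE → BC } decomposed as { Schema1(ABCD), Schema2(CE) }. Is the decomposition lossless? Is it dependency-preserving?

Lossless test: (C)⁺ = {BC}, which is a superkey of neither fragment — lossy.
Dependency preservation: AE → BC is not contained in any single fragment, but the restricted closure of its left-hand side across the fragments still reaches the right-hand side; the remaining FDs each lie inside some fragment. All dependencies are preserved.

lossy but dependency-preserving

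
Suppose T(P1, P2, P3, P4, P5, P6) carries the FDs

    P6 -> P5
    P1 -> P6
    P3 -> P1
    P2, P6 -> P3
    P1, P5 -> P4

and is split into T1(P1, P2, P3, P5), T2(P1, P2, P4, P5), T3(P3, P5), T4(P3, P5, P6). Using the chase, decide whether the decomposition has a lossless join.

Yes

Chase test. Columns are P1, P2, P3, P4, P5, P6; row i has aⱼ where attribute j ∈ Ti, else bᵢⱼ.
Initial tableau (one row per fragment):
  row 1: a1 a2 a3 b14 a5 b16
  row 2: a1 a2 b23 a4 a5 b26
  row 3: b31 b32 a3 b34 a5 b36
  row 4: b41 b42 a3 b44 a5 a6
Rows 1 and 2 agree on P1; apply P1→P6 and equate their P6 entries.
Rows 1 and 3 agree on P3; apply P3→P1 and equate their P1 entries.
Rows 1 and 4 agree on P3; apply P3→P1 and equate their P1 entries.
Rows 1 and 2 agree on P2, P6; apply P2, P6→P3 and equate their P3 entries.
Rows 1 and 2 agree on P1, P5; apply P1, P5→P4 and equate their P4 entries.
Rows 1 and 3 agree on P1, P5; apply P1, P5→P4 and equate their P4 entries.
Rows 1 and 4 agree on P1, P5; apply P1, P5→P4 and equate their P4 entries.
Rows 1 and 3 agree on P1; apply P1→P6 and equate their P6 entries.
Rows 1 and 4 agree on P1; apply P1→P6 and equate their P6 entries.
Row 1 is now all distinguished symbols — the join is lossless.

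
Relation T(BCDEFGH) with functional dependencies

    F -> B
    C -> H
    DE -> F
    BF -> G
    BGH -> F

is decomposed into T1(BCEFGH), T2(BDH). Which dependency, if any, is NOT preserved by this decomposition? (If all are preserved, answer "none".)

Check DE → F: no single fragment contains all of {DEF}, and the restricted closure of {DE} across the fragments never reaches {F}.
F → B is preserved.
C → H is preserved.
BF → G is preserved.
BGH → F is preserved.

DE -> F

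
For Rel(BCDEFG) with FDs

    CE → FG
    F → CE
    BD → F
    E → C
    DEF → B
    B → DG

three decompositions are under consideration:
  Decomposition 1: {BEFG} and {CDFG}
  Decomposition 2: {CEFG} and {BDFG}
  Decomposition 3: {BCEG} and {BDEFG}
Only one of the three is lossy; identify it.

Decomposition 1: common = {FG}, closure = {CEFG} → lossy.
Decomposition 2: common = {FG}, closure = {CEFG} → lossless.
Decomposition 3: common = {BEG}, closure = {BCDEFG} → lossless.

Decomposition 1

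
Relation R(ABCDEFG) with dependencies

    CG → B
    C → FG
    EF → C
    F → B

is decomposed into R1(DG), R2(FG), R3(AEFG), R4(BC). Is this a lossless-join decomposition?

Chase test. Columns are ABCDEFG; row i has aⱼ where attribute j ∈ Ri, else bᵢⱼ.
Initial tableau (one row per fragment):
  row 1: b11 b12 b13 a4 b15 b16 a7
  row 2: b21 b22 b23 b24 b25 a6 a7
  row 3: a1 b32 b33 b34 a5 a6 a7
  row 4: b41 a2 a3 b44 b45 b46 b47
Rows 2 and 3 agree on F; apply F→B and equate their B entries.
No row becomes fully distinguished — the join is lossy.

No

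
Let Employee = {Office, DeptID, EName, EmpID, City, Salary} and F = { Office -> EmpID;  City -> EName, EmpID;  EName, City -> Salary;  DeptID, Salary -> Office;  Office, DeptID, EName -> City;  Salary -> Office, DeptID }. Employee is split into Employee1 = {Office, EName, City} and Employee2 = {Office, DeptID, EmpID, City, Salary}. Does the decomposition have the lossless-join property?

Common attributes: Employee1 ∩ Employee2 = {Office, City}.
Closure of {Office, City}: Office → EmpID applies, adding EmpID; City → EName, EmpID applies, adding EName; EName, City → Salary applies, adding Salary; Salary → Office, DeptID applies, adding DeptID. So (Office, City)⁺ = {Office, DeptID, EName, EmpID, City, Salary}.
This closure contains every attribute of Employee1, so Employee1 ∩ Employee2 → Employee1. The join is lossless.

Yes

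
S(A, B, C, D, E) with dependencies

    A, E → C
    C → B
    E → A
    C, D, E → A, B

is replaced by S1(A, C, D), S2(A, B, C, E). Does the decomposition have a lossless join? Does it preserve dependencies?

Lossless test: (A, C)⁺ = {A, B, C}, which is a superkey of neither fragment — lossy.
Dependency preservation: C, D, E → A, B is not contained in any single fragment, but the restricted closure of its left-hand side across the fragments still reaches the right-hand side; the remaining FDs each lie inside some fragment. All dependencies are preserved.

lossy but dependency-preserving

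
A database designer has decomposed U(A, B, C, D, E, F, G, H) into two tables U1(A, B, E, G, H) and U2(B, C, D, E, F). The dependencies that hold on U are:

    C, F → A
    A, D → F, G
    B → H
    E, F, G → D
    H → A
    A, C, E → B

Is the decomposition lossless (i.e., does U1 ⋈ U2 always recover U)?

Common attributes: U1 ∩ U2 = {B, E}.
Closure of {B, E}: B → H applies, adding H; H → A applies, adding A. So (B, E)⁺ = {A, B, E, H}.
The closure contains neither all of U1 = {A, B, E, G, H} nor all of U2 = {B, C, D, E, F}, so the common attributes are not a superkey of either fragment. The join is lossy.

No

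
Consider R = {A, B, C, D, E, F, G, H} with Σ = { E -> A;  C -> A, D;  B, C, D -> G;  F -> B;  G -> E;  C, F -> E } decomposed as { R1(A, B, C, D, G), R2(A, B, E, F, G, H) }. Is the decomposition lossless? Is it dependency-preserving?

lossy but dependency-preserving

Lossless test: (A, B, G)⁺ = {A, B, E, G}, which is a superkey of neither fragment — lossy.
Dependency preservation: C, F → E is not contained in any single fragment, but the restricted closure of its left-hand side across the fragments still reaches the right-hand side; the remaining FDs each lie inside some fragment. All dependencies are preserved.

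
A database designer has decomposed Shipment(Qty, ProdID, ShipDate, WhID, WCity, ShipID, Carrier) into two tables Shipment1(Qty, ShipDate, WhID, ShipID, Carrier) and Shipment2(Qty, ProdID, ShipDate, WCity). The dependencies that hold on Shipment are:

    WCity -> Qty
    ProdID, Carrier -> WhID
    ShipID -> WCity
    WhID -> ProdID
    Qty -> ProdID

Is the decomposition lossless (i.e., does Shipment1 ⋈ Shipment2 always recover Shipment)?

No

Common attributes: Shipment1 ∩ Shipment2 = {Qty, ShipDate}.
Closure of {Qty, ShipDate}: Qty → ProdID applies, adding ProdID. So (Qty, ShipDate)⁺ = {Qty, ProdID, ShipDate}.
The closure contains neither all of Shipment1 = {Qty, ShipDate, WhID, ShipID, Carrier} nor all of Shipment2 = {Qty, ProdID, ShipDate, WCity}, so the common attributes are not a superkey of either fragment. The join is lossy.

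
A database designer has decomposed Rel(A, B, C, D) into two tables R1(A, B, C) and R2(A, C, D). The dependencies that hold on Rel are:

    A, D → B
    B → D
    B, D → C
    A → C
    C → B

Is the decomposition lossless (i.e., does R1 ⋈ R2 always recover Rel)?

Common attributes: R1 ∩ R2 = {A, C}.
Closure of {A, C}: C → B applies, adding B; B → D applies, adding D. So (A, C)⁺ = {A, B, C, D}.
This closure contains every attribute of R1, so R1 ∩ R2 → R1. The join is lossless.

Yes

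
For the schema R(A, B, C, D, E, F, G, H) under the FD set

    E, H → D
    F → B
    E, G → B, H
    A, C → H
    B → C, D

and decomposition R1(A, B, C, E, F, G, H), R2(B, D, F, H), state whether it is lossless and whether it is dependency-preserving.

Lossless test: (B, F, H)⁺ = {B, C, D, F, H}, which contains all of one fragment — lossless.
Dependency preservation: the restricted closure of {E, H} across the fragments never reaches {D}, so E, H → D cannot be enforced without a join — not preserved.

lossless but not dependency-preserving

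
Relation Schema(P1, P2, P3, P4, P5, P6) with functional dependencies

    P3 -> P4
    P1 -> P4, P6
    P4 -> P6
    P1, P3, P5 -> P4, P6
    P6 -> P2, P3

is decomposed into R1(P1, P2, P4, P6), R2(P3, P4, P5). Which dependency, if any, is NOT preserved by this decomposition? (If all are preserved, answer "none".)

P3 → P4 lies within R2.
P1 → P4, P6 lies within R1.
P4 → P6 lies within R1.
P1, P3, P5 → P4, P6: restricted closure across fragments reaches P4, P6.
P6 → P2, P3: restricted closure across fragments reaches P2, P3.
Every dependency is enforceable on the fragments, so the decomposition is dependency-preserving.

none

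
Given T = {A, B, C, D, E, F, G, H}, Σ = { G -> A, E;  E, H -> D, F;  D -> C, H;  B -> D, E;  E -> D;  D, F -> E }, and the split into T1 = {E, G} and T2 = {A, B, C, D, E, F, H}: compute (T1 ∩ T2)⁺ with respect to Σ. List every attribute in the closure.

C, D, E, F, H

T1 ∩ T2 = {E}.
E → D applies, adding D
D → C, H applies, adding C, H
E, H → D, F applies, adding F
Closure: {C, D, E, F, H}.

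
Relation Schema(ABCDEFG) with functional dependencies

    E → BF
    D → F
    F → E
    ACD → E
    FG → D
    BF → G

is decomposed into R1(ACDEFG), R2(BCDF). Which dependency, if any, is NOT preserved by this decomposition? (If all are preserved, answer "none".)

none

E → BF: restricted closure across fragments reaches BF.
D → F lies within R1.
F → E lies within R1.
ACD → E lies within R1.
FG → D lies within R1.
BF → G: restricted closure across fragments reaches G.
Every dependency is enforceable on the fragments, so the decomposition is dependency-preserving.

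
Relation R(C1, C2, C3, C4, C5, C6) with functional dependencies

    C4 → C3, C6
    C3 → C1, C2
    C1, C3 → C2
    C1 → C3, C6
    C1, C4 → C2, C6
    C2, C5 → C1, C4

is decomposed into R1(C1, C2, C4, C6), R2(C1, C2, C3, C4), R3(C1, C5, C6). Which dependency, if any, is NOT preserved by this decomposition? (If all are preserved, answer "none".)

C2, C5 → C1, C4

Check C2, C5 → C1, C4: no single fragment contains all of {C1, C2, C4, C5}, and the restricted closure of {C2, C5} across the fragments never reaches {C1, C4}.
C4 → C3, C6 is preserved.
C3 → C1, C2 is preserved.
C1, C3 → C2 is preserved.
C1 → C3, C6 is preserved.
C1, C4 → C2, C6 is preserved.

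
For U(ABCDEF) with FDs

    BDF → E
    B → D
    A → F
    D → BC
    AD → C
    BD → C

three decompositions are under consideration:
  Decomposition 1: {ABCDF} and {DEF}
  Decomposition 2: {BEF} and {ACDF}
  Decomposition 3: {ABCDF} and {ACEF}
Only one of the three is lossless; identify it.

Decomposition 1: common = {DF}, closure = {BCDEF} → lossless.
Decomposition 2: common = {F}, closure = {F} → lossy.
Decomposition 3: common = {ACF}, closure = {ACF} → lossy.

Decomposition 1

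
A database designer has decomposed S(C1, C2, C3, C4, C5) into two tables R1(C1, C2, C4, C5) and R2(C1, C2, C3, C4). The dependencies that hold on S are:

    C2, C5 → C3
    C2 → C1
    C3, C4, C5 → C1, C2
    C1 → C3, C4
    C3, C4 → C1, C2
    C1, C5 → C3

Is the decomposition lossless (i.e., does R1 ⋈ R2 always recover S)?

Yes

Common attributes: R1 ∩ R2 = {C1, C2, C4}.
Closure of {C1, C2, C4}: C1 → C3, C4 applies, adding C3. So (C1, C2, C4)⁺ = {C1, C2, C3, C4}.
This closure contains every attribute of R2, so R1 ∩ R2 → R2. The join is lossless.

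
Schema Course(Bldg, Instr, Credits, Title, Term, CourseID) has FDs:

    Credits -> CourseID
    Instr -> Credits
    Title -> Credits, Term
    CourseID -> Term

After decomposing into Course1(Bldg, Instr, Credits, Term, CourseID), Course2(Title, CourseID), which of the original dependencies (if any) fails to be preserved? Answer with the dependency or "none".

Title -> Credits, Term

Check Title → Credits, Term: no single fragment contains all of {Credits, Title, Term}, and the restricted closure of {Title} across the fragments never reaches {Credits, Term}.
Credits → CourseID is preserved.
Instr → Credits is preserved.
CourseID → Term is preserved.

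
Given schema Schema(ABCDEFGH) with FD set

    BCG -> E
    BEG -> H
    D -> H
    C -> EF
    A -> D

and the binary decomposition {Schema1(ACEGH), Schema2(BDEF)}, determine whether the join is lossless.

Common attributes: Schema1 ∩ Schema2 = {E}.
No dependency enlarges {E}, so (E)⁺ = {E}.
The closure contains neither all of Schema1 = {ACEGH} nor all of Schema2 = {BDEF}, so the common attributes are not a superkey of either fragment. The join is lossy.

No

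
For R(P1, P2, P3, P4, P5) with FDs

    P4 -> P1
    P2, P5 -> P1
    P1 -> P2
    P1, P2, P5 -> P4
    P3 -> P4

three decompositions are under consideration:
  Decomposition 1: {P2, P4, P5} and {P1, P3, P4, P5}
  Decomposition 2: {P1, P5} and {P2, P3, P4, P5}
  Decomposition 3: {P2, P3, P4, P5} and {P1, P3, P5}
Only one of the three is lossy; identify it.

Decomposition 2

Decomposition 1: common = {P4, P5}, closure = {P1, P2, P4, P5} → lossless.
Decomposition 2: common = {P5}, closure = {P5} → lossy.
Decomposition 3: common = {P3, P5}, closure = {P1, P2, P3, P4, P5} → lossless.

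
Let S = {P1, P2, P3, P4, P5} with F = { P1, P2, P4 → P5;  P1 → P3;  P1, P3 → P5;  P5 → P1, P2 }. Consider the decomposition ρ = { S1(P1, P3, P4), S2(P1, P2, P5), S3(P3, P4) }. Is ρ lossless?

Yes

Chase test. Columns are P1, P2, P3, P4, P5; row i has aⱼ where attribute j ∈ Si, else bᵢⱼ.
Initial tableau (one row per fragment):
  row 1: a1 b12 a3 a4 b15
  row 2: a1 a2 b23 b24 a5
  row 3: b31 b32 a3 a4 b35
Rows 1 and 2 agree on P1; apply P1→P3 and equate their P3 entries.
Rows 1 and 2 agree on P1, P3; apply P1, P3→P5 and equate their P5 entries.
Rows 1 and 2 agree on P5; apply P5→P1, P2 and equate their P1, P2 entries.
Row 1 is now all distinguished symbols — the join is lossless.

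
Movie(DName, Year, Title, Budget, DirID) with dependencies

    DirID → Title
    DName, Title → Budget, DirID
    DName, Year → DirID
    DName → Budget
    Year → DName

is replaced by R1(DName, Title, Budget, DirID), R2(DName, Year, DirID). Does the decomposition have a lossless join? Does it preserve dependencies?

lossless and dependency-preserving

Lossless test: (DName, DirID)⁺ = {DName, Title, Budget, DirID}, which contains all of one fragment — lossless.
Dependency preservation: every FD's attributes lie within a single fragment, so each can be enforced locally — preserved.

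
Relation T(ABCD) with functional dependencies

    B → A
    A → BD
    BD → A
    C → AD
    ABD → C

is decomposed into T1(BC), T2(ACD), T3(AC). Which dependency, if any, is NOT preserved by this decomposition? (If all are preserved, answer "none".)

none

B → A: restricted closure across fragments reaches A.
A → BD: restricted closure across fragments reaches BD.
BD → A: restricted closure across fragments reaches A.
C → AD lies within T2.
ABD → C: restricted closure across fragments reaches C.
Every dependency is enforceable on the fragments, so the decomposition is dependency-preserving.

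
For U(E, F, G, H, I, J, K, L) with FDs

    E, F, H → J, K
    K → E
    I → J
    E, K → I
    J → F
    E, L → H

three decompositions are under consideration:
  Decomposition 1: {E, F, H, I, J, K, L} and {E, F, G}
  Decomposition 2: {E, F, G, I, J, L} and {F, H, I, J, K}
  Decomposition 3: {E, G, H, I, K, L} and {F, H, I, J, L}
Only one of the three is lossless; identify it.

Decomposition 1: common = {E, F}, closure = {E, F} → lossy.
Decomposition 2: common = {F, I, J}, closure = {F, I, J} → lossy.
Decomposition 3: common = {H, I, L}, closure = {F, H, I, J, L} → lossless.

Decomposition 3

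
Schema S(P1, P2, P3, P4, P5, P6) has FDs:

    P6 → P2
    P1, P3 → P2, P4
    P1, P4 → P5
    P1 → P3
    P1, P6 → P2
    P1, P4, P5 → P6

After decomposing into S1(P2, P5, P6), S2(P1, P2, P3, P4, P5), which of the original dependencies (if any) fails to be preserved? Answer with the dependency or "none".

P1, P4, P5 → P6

Check P1, P4, P5 → P6: no single fragment contains all of {P1, P4, P5, P6}, and the restricted closure of {P1, P4, P5} across the fragments never reaches {P6}.
P6 → P2 is preserved.
P1, P3 → P2, P4 is preserved.
P1, P4 → P5 is preserved.
P1 → P3 is preserved.
P1, P6 → P2 is preserved.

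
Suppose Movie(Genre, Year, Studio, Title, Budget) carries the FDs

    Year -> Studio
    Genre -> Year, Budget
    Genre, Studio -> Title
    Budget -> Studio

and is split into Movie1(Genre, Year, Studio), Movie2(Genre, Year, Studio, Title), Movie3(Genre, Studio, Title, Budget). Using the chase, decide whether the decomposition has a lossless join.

Chase test. Columns are Genre, Year, Studio, Title, Budget; row i has aⱼ where attribute j ∈ Moviei, else bᵢⱼ.
Initial tableau (one row per fragment):
  row 1: a1 a2 a3 b14 b15
  row 2: a1 a2 a3 a4 b25
  row 3: a1 b32 a3 a4 a5
Rows 1 and 2 agree on Genre; apply Genre→Year, Budget and equate their Year, Budget entries.
Rows 1 and 3 agree on Genre; apply Genre→Year, Budget and equate their Year, Budget entries.
Rows 1 and 2 agree on Genre, Studio; apply Genre, Studio→Title and equate their Title entries.
Row 1 is now all distinguished symbols — the join is lossless.

Yes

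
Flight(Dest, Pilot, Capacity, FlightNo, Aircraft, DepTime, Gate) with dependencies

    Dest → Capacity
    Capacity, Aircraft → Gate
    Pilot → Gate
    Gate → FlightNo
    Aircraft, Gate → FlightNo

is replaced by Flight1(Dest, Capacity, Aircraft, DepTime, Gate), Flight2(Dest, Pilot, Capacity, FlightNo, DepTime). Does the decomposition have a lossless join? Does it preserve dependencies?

lossy and not dependency-preserving

Lossless test: (Dest, Capacity, DepTime)⁺ = {Dest, Capacity, DepTime}, which is a superkey of neither fragment — lossy.
Dependency preservation: the restricted closure of {Pilot} across the fragments never reaches {Gate}, so Pilot → Gate cannot be enforced without a join — not preserved.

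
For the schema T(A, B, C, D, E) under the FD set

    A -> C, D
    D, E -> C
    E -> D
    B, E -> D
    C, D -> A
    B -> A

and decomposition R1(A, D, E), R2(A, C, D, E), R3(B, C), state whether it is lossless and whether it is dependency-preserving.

lossy and not dependency-preserving

Lossless test (chase): Rows 1 and 2 agree on A; apply A→C, D and equate their C, D entries. No row becomes fully distinguished — the join is lossy.
Dependency preservation: the restricted closure of {B} across the fragments never reaches {A}, so B → A cannot be enforced without a join — not preserved.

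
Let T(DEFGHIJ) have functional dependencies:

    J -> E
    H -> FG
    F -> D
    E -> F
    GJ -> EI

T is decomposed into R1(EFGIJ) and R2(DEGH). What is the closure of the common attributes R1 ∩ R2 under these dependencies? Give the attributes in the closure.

DEFG

R1 ∩ R2 = {EG}.
E → F applies, adding F
F → D applies, adding D
Closure: {DEFG}.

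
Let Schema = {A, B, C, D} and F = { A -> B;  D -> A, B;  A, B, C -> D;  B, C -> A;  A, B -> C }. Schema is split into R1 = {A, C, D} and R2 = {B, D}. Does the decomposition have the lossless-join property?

Common attributes: R1 ∩ R2 = {D}.
Closure of {D}: D → A, B applies, adding A, B; A, B → C applies, adding C. So (D)⁺ = {A, B, C, D}.
This closure contains every attribute of R1, so R1 ∩ R2 → R1. The join is lossless.

Yes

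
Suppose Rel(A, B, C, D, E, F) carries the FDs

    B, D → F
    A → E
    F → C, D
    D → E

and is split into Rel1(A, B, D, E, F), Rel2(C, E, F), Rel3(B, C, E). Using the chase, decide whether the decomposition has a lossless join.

Yes

Chase test. Columns are A, B, C, D, E, F; row i has aⱼ where attribute j ∈ Reli, else bᵢⱼ.
Initial tableau (one row per fragment):
  row 1: a1 a2 b13 a4 a5 a6
  row 2: b21 b22 a3 b24 a5 a6
  row 3: b31 a2 a3 b34 a5 b36
Rows 1 and 2 agree on F; apply F→C, D and equate their C, D entries.
Row 1 is now all distinguished symbols — the join is lossless.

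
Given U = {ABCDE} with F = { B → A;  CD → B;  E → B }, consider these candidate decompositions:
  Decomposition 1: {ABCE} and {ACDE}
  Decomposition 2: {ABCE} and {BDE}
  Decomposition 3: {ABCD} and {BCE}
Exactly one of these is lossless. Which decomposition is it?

Decomposition 1

Decomposition 1: common = {ACE}, closure = {ABCE} → lossless.
Decomposition 2: common = {BE}, closure = {ABE} → lossy.
Decomposition 3: common = {BC}, closure = {ABC} → lossy.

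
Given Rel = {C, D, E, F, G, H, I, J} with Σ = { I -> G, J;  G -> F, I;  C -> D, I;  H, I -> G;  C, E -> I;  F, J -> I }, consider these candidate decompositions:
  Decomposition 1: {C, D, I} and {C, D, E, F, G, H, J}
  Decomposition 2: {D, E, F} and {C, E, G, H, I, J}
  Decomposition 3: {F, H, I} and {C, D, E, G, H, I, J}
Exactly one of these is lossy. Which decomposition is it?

Decomposition 2

Decomposition 1: common = {C, D}, closure = {C, D, F, G, I, J} → lossless.
Decomposition 2: common = {E}, closure = {E} → lossy.
Decomposition 3: common = {H, I}, closure = {F, G, H, I, J} → lossless.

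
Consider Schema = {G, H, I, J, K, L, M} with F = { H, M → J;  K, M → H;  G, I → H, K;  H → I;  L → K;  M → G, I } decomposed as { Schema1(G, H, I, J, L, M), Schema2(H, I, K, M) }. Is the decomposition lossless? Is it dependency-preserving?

lossless but not dependency-preserving

Lossless test: (H, I, M)⁺ = {G, H, I, J, K, M}, which contains all of one fragment — lossless.
Dependency preservation: the restricted closure of {G, I} across the fragments never reaches {H, K}, so G, I → H, K cannot be enforced without a join — not preserved.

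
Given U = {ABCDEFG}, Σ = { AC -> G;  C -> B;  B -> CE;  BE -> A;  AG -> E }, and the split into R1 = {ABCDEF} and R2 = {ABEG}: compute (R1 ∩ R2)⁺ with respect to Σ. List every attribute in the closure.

R1 ∩ R2 = {ABE}.
B → CE applies, adding C
AC → G applies, adding G
Closure: {ABCEG}.

ABCEG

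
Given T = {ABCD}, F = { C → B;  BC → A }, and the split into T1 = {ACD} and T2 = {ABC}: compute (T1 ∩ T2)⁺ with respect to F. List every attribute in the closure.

T1 ∩ T2 = {AC}.
C → B applies, adding B
Closure: {ABC}.

ABC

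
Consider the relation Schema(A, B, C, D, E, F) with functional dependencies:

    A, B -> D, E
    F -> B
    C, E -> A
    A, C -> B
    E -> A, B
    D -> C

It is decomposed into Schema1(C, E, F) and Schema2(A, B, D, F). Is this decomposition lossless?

Common attributes: Schema1 ∩ Schema2 = {F}.
Closure of {F}: F → B applies, adding B. So (F)⁺ = {B, F}.
The closure contains neither all of Schema1 = {C, E, F} nor all of Schema2 = {A, B, D, F}, so the common attributes are not a superkey of either fragment. The join is lossy.

No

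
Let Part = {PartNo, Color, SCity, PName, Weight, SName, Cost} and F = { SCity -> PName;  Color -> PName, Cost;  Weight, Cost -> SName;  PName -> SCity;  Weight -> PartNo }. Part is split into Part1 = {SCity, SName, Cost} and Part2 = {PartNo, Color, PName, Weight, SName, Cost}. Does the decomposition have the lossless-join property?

Common attributes: Part1 ∩ Part2 = {SName, Cost}.
No dependency enlarges {SName, Cost}, so (SName, Cost)⁺ = {SName, Cost}.
The closure contains neither all of Part1 = {SCity, SName, Cost} nor all of Part2 = {PartNo, Color, PName, Weight, SName, Cost}, so the common attributes are not a superkey of either fragment. The join is lossy.

No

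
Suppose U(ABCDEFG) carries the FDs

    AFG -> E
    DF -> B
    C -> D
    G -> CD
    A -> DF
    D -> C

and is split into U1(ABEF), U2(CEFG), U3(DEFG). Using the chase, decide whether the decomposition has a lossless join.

No

Chase test. Columns are ABCDEFG; row i has aⱼ where attribute j ∈ Ui, else bᵢⱼ.
Initial tableau (one row per fragment):
  row 1: a1 a2 b13 b14 a5 a6 b17
  row 2: b21 b22 a3 b24 a5 a6 a7
  row 3: b31 b32 b33 a4 a5 a6 a7
Rows 2 and 3 agree on G; apply G→CD and equate their CD entries.
Rows 2 and 3 agree on DF; apply DF→B and equate their B entries.
No row becomes fully distinguished — the join is lossy.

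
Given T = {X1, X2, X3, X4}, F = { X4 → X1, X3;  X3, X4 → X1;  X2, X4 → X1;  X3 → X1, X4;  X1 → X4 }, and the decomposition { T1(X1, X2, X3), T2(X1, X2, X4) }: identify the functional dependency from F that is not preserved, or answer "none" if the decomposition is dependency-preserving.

none

X4 → X1, X3: restricted closure across fragments reaches X1, X3.
X3, X4 → X1: restricted closure across fragments reaches X1.
X2, X4 → X1 lies within T2.
X3 → X1, X4: restricted closure across fragments reaches X1, X4.
X1 → X4 lies within T2.
Every dependency is enforceable on the fragments, so the decomposition is dependency-preserving.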